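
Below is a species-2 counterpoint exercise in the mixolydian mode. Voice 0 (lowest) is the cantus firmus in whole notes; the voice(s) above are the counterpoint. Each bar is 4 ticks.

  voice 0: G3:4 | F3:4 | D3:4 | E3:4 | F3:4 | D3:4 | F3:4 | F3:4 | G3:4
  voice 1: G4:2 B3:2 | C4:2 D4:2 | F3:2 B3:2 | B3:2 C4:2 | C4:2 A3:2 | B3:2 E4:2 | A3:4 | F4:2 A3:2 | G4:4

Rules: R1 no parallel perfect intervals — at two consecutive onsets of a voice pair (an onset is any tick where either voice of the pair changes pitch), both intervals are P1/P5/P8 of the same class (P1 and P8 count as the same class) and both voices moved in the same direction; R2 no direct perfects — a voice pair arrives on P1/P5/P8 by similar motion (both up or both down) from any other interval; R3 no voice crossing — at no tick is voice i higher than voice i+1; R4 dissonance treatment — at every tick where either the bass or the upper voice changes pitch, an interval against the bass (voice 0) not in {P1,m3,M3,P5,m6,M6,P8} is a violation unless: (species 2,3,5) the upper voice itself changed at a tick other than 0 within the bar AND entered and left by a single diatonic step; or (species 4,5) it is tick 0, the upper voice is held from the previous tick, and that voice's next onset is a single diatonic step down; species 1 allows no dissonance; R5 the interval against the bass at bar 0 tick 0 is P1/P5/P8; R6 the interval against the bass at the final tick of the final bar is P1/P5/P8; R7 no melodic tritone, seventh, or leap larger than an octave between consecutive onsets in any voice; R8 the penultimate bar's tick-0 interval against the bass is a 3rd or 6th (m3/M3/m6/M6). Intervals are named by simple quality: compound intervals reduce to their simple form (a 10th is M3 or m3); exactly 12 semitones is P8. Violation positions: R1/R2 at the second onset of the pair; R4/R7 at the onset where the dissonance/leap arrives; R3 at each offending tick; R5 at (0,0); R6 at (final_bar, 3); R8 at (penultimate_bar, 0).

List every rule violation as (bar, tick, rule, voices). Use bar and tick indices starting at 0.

(2, 2, R7, (1,))
(5, 2, R4, (0, 1))
(7, 0, R8, (0, 1))
(8, 0, R2, (0, 1))
(8, 0, R7, (1,))

bar 0: v0=G3 v1=G4 downbeat P8
bar 1: v0=F3 v1=C4 downbeat P5
bar 2: v0=D3 v1=F3 downbeat m3
bar 3: v0=E3 v1=B3 downbeat P5
bar 4: v0=F3 v1=C4 downbeat P5
bar 5: v0=D3 v1=B3 downbeat M6
bar 6: v0=F3 v1=A3 downbeat M3
bar 7: v0=F3 v1=F4 downbeat P8
bar 8: v0=G3 v1=G4 downbeat P8
  -> R7 @ bar 2 tick 2 v(1,): F3->B3 leap 6st
  -> R4 @ bar 5 tick 2 v(0, 1): D3/E4 M2 untreated
  -> R8 @ bar 7 tick 0 v(0, 1): penult P8 not 3rd/6th
  -> R2 @ bar 8 tick 0 v(0, 1): F3/A3 M3 -> G3/G4 P8 similar
  -> R7 @ bar 8 tick 0 v(1,): A3->G4 leap 10st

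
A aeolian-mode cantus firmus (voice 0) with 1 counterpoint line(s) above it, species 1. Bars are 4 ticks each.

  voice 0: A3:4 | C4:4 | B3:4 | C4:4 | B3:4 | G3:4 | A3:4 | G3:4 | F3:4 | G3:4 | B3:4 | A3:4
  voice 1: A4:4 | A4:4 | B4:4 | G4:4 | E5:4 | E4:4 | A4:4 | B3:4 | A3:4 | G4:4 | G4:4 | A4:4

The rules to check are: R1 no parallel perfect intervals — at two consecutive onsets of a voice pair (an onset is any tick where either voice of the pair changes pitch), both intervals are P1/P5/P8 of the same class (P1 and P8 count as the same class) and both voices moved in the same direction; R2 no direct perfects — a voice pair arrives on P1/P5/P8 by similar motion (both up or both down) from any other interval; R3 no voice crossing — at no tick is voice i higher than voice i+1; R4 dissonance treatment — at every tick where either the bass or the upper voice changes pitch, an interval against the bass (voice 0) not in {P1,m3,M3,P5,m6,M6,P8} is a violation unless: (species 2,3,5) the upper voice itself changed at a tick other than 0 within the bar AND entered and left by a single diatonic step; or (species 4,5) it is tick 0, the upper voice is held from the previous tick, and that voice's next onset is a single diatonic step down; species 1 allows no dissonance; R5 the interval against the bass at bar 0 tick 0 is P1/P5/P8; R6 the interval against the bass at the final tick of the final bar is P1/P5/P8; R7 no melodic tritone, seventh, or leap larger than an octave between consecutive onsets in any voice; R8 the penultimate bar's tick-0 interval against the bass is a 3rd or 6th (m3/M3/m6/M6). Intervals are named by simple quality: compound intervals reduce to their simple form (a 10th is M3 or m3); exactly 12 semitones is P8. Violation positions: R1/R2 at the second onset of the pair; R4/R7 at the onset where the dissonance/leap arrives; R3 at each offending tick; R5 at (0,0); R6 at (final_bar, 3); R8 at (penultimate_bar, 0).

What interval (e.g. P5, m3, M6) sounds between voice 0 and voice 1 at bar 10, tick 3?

m6

voice 0=B3 voice 1=G4 -> m6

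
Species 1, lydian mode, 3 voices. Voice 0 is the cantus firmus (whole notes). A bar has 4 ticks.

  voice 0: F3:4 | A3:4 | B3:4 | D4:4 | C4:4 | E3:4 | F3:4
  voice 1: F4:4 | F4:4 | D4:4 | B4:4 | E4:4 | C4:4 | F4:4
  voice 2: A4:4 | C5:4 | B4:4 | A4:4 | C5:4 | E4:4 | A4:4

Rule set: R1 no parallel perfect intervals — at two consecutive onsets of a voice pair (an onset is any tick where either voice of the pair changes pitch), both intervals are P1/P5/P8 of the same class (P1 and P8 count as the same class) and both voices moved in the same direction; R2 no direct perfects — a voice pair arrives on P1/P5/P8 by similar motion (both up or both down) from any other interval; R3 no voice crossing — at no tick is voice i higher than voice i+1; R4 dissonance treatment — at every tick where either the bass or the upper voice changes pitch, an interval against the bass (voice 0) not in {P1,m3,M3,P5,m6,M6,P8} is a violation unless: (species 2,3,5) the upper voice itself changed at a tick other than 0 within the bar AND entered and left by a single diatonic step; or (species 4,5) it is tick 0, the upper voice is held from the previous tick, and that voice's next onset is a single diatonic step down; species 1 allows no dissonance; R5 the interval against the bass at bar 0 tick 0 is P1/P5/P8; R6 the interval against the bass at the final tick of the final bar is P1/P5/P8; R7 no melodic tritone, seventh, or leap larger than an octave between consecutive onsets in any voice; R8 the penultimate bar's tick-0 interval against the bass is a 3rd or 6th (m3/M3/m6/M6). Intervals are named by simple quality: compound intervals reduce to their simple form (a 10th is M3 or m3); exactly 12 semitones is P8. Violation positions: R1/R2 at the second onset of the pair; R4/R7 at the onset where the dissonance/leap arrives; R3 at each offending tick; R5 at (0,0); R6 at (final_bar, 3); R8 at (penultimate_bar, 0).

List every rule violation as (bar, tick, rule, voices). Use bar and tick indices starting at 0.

(0, 0, R5, (0, 2))
(3, 0, R3, (1, 2))
(3, 1, R3, (1, 2))
(3, 2, R3, (1, 2))
(3, 3, R3, (1, 2))
(5, 0, R1, (0, 2))
(5, 0, R8, (0, 2))
(6, 0, R2, (0, 1))
(6, 3, R6, (0, 2))

bar 0: v0=F3 v1=F4 v2=A4 downbeat M3
bar 1: v0=A3 v1=F4 v2=C5 downbeat m3
bar 2: v0=B3 v1=D4 v2=B4 downbeat P8
bar 3: v0=D4 v1=B4 v2=A4 downbeat P5
bar 4: v0=C4 v1=E4 v2=C5 downbeat P8
bar 5: v0=E3 v1=C4 v2=E4 downbeat P8
bar 6: v0=F3 v1=F4 v2=A4 downbeat M3
  -> R5 @ bar 0 tick 0 v(0, 2): opens on M3
  -> R3 @ bar 3 tick 0 v(1, 2): B4 above A4
  -> R3 @ bar 3 tick 1 v(1, 2): B4 above A4
  -> R3 @ bar 3 tick 2 v(1, 2): B4 above A4
  -> R3 @ bar 3 tick 3 v(1, 2): B4 above A4
  -> R1 @ bar 5 tick 0 v(0, 2): C4/C5 P8 -> E3/E4 P8 similar
  -> R8 @ bar 5 tick 0 v(0, 2): penult P8 not 3rd/6th
  -> R2 @ bar 6 tick 0 v(0, 1): E3/C4 m6 -> F3/F4 P8 similar
  -> R6 @ bar 6 tick 3 v(0, 2): closes on M3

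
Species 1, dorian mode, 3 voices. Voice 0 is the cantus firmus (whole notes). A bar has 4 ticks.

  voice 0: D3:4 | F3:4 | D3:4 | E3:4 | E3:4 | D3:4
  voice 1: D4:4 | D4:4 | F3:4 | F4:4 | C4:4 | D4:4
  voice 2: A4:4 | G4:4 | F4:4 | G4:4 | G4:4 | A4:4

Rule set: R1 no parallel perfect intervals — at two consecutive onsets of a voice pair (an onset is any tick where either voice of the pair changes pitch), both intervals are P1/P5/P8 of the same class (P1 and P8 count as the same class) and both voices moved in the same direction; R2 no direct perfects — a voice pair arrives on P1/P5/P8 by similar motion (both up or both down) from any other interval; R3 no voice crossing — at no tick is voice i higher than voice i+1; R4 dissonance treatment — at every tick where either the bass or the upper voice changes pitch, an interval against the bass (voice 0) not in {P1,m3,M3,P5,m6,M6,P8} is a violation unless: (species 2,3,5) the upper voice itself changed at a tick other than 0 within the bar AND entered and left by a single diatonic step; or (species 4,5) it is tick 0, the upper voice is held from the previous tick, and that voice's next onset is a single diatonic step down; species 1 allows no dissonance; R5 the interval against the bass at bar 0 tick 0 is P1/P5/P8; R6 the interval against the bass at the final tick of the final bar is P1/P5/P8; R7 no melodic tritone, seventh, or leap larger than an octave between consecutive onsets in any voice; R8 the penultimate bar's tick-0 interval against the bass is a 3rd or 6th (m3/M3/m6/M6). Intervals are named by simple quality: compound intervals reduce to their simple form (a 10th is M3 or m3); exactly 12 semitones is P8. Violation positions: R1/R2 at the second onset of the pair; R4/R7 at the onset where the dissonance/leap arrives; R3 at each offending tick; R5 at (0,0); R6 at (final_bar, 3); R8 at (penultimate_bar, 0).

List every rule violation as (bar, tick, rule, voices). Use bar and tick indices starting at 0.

bar 0: v0=D3 v1=D4 v2=A4 downbeat P5
bar 1: v0=F3 v1=D4 v2=G4 downbeat M2
bar 2: v0=D3 v1=F3 v2=F4 downbeat m3
bar 3: v0=E3 v1=F4 v2=G4 downbeat m3
bar 4: v0=E3 v1=C4 v2=G4 downbeat m3
bar 5: v0=D3 v1=D4 v2=A4 downbeat P5
  -> R4 @ bar 1 tick 0 v(0, 2): F3/G4 M2 untreated
  -> R2 @ bar 2 tick 0 v(1, 2): D4/G4 P4 -> F3/F4 P8 similar
  -> R4 @ bar 3 tick 0 v(0, 1): E3/F4 m2 untreated
  -> R1 @ bar 5 tick 0 v(1, 2): C4/G4 P5 -> D4/A4 P5 similar

(1, 0, R4, (0, 2))
(2, 0, R2, (1, 2))
(3, 0, R4, (0, 1))
(5, 0, R1, (1, 2))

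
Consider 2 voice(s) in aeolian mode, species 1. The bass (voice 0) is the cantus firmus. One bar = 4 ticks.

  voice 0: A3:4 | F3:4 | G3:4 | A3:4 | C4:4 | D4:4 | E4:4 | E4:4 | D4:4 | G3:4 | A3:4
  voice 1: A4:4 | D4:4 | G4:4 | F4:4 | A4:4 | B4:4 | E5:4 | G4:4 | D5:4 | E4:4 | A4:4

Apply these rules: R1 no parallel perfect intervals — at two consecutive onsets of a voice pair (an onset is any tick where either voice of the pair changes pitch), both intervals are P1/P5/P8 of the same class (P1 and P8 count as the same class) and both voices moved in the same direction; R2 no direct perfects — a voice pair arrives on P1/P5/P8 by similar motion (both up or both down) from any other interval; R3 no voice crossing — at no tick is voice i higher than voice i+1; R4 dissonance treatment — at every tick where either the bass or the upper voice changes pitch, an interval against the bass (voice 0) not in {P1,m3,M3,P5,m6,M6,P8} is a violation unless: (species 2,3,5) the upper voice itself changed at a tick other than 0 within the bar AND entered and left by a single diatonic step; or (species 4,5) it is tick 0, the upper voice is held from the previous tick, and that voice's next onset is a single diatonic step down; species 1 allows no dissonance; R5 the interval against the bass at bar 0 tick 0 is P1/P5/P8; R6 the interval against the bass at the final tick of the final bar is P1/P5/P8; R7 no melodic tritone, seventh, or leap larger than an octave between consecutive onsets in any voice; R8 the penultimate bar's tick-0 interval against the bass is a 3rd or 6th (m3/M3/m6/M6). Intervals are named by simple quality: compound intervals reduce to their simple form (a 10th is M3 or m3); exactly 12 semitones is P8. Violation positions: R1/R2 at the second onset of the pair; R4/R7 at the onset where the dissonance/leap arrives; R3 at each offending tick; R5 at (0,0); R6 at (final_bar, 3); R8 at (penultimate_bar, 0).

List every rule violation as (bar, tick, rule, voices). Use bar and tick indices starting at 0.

bar 0: v0=A3 v1=A4 downbeat P8
bar 1: v0=F3 v1=D4 downbeat M6
bar 2: v0=G3 v1=G4 downbeat P8
bar 3: v0=A3 v1=F4 downbeat m6
bar 4: v0=C4 v1=A4 downbeat M6
bar 5: v0=D4 v1=B4 downbeat M6
bar 6: v0=E4 v1=E5 downbeat P8
bar 7: v0=E4 v1=G4 downbeat m3
bar 8: v0=D4 v1=D5 downbeat P8
bar 9: v0=G3 v1=E4 downbeat M6
bar 10: v0=A3 v1=A4 downbeat P8
  -> R2 @ bar 2 tick 0 v(0, 1): F3/D4 M6 -> G3/G4 P8 similar
  -> R2 @ bar 6 tick 0 v(0, 1): D4/B4 M6 -> E4/E5 P8 similar
  -> R7 @ bar 9 tick 0 v(1,): D5->E4 leap 10st
  -> R2 @ bar 10 tick 0 v(0, 1): G3/E4 M6 -> A3/A4 P8 similar

(2, 0, R2, (0, 1))
(6, 0, R2, (0, 1))
(9, 0, R7, (1,))
(10, 0, R2, (0, 1))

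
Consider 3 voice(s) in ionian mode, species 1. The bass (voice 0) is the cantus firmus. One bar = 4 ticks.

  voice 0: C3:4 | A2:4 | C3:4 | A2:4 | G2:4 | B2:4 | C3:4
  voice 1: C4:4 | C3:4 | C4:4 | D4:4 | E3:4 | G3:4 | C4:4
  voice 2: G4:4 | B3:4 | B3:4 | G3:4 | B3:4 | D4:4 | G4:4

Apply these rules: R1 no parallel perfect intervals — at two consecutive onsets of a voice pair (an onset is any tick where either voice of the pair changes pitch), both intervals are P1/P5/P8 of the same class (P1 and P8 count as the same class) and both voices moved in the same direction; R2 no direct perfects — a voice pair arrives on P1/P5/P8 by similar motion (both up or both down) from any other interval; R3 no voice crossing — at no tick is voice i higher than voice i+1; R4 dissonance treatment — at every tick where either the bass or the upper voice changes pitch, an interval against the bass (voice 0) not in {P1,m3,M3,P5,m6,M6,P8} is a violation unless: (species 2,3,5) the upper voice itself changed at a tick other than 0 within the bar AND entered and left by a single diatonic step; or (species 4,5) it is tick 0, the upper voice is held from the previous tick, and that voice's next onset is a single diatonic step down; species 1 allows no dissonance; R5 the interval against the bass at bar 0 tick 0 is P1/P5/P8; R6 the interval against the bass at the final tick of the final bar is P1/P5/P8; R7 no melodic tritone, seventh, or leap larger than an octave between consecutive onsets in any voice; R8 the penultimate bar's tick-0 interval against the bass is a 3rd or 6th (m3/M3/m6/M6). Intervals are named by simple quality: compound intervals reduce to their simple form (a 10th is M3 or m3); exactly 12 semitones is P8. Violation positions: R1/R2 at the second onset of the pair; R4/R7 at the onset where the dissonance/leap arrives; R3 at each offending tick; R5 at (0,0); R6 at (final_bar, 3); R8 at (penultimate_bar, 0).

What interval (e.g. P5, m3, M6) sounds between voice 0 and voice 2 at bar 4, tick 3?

M3

voice 0=G2 voice 2=B3 -> M3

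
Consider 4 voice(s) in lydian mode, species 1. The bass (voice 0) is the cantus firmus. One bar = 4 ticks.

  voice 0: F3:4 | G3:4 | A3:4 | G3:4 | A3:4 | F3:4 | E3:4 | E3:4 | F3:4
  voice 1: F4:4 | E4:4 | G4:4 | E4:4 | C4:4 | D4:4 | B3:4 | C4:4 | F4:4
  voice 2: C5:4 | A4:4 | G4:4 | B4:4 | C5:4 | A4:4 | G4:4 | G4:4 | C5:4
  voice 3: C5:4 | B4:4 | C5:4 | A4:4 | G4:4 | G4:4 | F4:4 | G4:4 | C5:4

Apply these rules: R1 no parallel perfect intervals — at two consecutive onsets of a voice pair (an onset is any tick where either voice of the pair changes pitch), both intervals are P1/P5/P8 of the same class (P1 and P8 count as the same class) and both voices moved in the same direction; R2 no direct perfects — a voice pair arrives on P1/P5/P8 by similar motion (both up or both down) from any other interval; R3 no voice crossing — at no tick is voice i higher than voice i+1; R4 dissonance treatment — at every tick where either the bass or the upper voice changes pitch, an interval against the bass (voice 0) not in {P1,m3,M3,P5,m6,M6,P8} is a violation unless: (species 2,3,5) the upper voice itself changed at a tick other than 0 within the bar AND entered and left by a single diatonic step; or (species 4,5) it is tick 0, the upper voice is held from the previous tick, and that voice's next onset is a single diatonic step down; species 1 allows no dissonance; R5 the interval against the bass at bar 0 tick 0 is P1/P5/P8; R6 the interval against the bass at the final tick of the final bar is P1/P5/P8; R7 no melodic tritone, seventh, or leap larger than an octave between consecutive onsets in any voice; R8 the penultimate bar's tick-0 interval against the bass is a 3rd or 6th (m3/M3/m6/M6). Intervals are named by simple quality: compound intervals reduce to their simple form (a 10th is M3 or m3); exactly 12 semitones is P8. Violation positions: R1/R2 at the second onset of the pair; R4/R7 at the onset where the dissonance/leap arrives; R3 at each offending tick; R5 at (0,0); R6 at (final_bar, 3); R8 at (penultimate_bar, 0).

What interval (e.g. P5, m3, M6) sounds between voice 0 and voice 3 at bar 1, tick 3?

M3

voice 0=G3 voice 3=B4 -> M3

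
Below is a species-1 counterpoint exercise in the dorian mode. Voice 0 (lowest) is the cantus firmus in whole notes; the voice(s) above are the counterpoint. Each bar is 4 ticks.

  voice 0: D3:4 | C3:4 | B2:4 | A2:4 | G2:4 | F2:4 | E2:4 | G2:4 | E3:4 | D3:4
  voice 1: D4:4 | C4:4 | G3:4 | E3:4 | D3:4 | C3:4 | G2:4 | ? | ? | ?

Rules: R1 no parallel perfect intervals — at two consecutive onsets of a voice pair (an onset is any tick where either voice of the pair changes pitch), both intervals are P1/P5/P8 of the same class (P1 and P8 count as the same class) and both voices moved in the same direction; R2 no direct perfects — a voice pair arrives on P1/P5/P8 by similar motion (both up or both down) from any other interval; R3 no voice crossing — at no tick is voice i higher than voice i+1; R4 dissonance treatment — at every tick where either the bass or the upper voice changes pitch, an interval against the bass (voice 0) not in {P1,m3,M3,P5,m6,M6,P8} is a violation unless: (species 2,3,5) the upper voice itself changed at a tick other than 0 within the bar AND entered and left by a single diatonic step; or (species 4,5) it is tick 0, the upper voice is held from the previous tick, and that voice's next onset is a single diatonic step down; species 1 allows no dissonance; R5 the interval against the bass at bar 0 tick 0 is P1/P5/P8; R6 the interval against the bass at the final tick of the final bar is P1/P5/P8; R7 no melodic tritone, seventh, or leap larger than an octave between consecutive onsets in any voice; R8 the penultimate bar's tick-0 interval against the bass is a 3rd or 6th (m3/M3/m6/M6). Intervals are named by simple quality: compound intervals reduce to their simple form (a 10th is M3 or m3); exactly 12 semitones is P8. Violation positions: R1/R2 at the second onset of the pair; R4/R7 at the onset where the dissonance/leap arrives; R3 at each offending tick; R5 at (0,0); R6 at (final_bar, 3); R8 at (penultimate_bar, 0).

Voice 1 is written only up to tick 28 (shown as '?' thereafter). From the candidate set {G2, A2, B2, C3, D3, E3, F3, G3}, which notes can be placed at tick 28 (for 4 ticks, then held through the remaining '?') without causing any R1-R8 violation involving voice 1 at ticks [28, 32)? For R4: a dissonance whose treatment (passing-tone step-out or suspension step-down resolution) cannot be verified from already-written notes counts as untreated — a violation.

G2: legal
A2: violates R4
B2: legal
C3: violates R4
D3: violates R2
E3: legal
F3: violates R4,R7
G3: violates R2

{B2, E3, G2}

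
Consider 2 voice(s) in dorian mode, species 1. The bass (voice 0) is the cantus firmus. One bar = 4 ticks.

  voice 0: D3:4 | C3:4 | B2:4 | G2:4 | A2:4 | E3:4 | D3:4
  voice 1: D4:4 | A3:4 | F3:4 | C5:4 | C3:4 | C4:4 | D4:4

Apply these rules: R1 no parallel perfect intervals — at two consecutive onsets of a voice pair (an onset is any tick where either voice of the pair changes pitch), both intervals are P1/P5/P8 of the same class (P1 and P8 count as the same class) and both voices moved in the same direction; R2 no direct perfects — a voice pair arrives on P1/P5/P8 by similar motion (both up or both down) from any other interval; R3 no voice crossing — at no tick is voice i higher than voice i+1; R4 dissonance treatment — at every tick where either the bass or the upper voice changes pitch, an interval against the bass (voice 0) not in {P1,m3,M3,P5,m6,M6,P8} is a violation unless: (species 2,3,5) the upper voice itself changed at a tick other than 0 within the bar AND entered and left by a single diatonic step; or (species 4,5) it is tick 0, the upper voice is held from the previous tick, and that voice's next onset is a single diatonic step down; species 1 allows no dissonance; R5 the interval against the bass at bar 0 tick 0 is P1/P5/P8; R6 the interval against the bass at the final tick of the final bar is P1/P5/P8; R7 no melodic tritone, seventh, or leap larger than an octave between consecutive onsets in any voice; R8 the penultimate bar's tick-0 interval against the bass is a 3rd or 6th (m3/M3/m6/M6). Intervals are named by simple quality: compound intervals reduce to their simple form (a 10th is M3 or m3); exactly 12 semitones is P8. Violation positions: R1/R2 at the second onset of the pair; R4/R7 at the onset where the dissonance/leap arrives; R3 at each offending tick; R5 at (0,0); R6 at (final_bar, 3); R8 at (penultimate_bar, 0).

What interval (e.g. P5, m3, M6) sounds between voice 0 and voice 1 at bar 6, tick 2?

voice 0=D3 voice 1=D4 -> P8

P8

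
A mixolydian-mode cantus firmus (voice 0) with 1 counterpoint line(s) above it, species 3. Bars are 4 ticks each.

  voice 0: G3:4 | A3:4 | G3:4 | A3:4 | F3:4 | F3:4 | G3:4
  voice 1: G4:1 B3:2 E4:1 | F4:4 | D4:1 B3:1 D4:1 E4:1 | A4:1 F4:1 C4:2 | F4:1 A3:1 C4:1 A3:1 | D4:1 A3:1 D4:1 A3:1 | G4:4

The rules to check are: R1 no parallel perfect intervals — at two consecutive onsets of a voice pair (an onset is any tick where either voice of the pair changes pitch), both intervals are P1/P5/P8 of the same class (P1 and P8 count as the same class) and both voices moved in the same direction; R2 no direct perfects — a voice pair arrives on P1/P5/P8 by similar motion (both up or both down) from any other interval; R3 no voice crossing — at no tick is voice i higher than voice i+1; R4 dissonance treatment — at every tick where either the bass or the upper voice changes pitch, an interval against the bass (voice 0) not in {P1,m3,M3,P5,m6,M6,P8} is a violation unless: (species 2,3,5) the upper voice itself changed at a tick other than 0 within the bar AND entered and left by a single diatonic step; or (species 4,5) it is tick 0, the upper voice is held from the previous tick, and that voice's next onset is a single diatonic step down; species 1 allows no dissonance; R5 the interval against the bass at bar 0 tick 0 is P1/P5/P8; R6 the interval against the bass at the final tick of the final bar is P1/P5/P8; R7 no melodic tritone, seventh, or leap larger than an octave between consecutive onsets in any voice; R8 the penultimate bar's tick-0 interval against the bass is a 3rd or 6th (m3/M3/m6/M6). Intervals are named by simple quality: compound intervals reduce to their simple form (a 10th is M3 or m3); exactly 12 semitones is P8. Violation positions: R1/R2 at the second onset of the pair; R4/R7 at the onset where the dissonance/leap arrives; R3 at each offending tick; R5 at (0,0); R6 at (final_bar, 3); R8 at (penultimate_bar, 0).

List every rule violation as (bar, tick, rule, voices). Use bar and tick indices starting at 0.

(2, 0, R2, (0, 1))
(3, 0, R2, (0, 1))
(6, 0, R2, (0, 1))
(6, 0, R7, (1,))

bar 0: v0=G3 v1=G4 downbeat P8
bar 1: v0=A3 v1=F4 downbeat m6
bar 2: v0=G3 v1=D4 downbeat P5
bar 3: v0=A3 v1=A4 downbeat P8
bar 4: v0=F3 v1=F4 downbeat P8
bar 5: v0=F3 v1=D4 downbeat M6
bar 6: v0=G3 v1=G4 downbeat P8
  -> R2 @ bar 2 tick 0 v(0, 1): A3/F4 m6 -> G3/D4 P5 similar
  -> R2 @ bar 3 tick 0 v(0, 1): G3/E4 M6 -> A3/A4 P8 similar
  -> R2 @ bar 6 tick 0 v(0, 1): F3/A3 M3 -> G3/G4 P8 similar
  -> R7 @ bar 6 tick 0 v(1,): A3->G4 leap 10st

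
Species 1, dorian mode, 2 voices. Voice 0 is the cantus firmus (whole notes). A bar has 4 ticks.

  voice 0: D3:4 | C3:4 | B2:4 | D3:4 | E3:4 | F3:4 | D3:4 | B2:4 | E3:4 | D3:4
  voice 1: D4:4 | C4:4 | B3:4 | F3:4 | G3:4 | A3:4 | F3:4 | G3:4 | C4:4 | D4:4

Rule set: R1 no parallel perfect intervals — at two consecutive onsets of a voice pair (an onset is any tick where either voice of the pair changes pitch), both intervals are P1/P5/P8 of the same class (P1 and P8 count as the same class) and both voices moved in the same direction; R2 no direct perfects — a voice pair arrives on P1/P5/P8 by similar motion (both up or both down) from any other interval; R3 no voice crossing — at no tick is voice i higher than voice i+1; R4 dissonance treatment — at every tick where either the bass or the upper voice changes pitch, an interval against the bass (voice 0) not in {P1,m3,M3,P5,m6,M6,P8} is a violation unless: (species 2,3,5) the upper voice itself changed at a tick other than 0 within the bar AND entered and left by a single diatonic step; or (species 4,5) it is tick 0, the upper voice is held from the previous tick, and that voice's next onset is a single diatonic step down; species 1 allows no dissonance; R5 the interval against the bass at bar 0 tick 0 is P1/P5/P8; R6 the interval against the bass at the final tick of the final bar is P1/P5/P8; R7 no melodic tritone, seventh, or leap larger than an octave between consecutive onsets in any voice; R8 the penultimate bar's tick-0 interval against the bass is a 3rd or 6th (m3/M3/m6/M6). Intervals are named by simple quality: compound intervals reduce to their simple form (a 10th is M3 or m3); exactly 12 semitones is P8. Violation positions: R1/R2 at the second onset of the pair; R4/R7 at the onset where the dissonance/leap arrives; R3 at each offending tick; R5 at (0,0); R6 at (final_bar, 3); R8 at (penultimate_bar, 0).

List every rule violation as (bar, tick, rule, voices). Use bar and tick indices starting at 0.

(1, 0, R1, (0, 1))
(2, 0, R1, (0, 1))
(3, 0, R7, (1,))

bar 0: v0=D3 v1=D4 downbeat P8
bar 1: v0=C3 v1=C4 downbeat P8
bar 2: v0=B2 v1=B3 downbeat P8
bar 3: v0=D3 v1=F3 downbeat m3
bar 4: v0=E3 v1=G3 downbeat m3
bar 5: v0=F3 v1=A3 downbeat M3
bar 6: v0=D3 v1=F3 downbeat m3
bar 7: v0=B2 v1=G3 downbeat m6
bar 8: v0=E3 v1=C4 downbeat m6
bar 9: v0=D3 v1=D4 downbeat P8
  -> R1 @ bar 1 tick 0 v(0, 1): D3/D4 P8 -> C3/C4 P8 similar
  -> R1 @ bar 2 tick 0 v(0, 1): C3/C4 P8 -> B2/B3 P8 similar
  -> R7 @ bar 3 tick 0 v(1,): B3->F3 leap 6st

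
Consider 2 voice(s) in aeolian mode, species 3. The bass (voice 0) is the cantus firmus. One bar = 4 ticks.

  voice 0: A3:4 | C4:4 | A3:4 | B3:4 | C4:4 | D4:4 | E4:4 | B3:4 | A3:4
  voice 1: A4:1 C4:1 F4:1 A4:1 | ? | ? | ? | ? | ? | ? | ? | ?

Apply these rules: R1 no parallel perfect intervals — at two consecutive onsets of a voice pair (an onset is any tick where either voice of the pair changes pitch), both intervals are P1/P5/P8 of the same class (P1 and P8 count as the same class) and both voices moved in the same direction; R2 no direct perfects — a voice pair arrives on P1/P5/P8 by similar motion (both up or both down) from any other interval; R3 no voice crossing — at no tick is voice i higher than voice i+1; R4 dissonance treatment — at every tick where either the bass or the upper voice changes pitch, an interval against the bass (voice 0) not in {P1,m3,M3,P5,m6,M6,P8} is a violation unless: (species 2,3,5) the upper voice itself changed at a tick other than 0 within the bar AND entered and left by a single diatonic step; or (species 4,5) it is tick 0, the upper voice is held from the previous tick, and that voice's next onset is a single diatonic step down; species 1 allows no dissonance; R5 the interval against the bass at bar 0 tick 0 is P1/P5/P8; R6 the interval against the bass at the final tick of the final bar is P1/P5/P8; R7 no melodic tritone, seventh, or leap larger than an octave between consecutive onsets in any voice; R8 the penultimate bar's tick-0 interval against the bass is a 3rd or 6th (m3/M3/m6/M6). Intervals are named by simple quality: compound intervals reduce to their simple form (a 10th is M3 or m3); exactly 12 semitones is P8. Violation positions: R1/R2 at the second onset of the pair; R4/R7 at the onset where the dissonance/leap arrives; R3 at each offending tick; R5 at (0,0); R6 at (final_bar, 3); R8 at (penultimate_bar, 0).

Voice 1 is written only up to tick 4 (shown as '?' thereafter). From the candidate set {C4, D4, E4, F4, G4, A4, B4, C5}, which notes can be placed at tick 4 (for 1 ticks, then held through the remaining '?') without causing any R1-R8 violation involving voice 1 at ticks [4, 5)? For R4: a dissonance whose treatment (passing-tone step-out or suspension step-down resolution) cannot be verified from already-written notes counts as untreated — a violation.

{A4, C4, E4, G4}

C4: legal
D4: violates R4
E4: legal
F4: violates R4
G4: legal
A4: legal
B4: violates R4
C5: violates R1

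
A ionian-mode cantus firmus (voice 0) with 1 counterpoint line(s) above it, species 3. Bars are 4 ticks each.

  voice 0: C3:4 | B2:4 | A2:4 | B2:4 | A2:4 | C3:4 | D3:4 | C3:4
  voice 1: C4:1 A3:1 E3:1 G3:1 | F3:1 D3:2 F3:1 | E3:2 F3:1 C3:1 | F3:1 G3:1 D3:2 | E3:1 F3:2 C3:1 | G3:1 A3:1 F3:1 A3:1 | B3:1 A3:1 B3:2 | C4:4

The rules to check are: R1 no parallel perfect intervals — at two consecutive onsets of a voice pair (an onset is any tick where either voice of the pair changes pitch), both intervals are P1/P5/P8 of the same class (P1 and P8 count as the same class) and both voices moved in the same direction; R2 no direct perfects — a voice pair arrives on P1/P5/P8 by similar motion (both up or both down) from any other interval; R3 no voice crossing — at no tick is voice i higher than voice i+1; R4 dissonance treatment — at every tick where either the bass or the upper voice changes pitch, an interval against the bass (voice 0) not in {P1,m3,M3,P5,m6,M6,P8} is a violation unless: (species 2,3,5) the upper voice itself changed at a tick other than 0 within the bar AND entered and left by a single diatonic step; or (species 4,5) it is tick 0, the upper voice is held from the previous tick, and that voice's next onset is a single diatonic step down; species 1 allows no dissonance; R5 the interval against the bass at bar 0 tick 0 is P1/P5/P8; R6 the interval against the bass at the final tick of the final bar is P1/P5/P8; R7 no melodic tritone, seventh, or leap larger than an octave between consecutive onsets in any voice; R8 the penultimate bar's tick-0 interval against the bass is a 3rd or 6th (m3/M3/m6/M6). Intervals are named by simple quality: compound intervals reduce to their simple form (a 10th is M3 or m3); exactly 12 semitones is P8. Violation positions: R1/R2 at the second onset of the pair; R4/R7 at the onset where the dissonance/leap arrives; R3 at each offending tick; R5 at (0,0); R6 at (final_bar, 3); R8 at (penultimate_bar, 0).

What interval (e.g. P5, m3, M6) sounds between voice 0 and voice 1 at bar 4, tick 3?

m3

voice 0=A2 voice 1=C3 -> m3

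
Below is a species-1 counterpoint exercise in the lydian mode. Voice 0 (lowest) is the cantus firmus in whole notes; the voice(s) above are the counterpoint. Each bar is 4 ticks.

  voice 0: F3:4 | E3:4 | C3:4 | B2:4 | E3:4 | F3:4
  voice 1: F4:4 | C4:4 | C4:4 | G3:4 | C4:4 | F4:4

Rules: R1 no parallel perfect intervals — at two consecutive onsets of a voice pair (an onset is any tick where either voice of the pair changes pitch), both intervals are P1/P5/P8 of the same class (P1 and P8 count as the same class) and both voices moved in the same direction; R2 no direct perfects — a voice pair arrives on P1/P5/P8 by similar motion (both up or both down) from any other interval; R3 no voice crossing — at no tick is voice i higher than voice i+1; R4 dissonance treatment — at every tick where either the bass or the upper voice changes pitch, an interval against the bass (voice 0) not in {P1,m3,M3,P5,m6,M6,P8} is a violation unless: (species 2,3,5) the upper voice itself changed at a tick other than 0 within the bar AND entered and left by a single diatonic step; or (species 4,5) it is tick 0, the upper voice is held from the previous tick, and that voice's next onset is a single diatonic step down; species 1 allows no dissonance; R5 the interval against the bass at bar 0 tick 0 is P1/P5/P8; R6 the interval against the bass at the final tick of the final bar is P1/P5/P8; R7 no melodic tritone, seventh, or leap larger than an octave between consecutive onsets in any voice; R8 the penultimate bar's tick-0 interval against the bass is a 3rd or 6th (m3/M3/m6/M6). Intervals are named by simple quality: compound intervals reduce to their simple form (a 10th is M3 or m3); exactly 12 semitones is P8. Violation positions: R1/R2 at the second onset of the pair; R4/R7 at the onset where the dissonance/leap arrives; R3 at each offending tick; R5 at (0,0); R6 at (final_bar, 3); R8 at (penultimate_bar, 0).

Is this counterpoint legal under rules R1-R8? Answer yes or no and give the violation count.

No (1 violations)

bar 0: v0=F3 v1=F4 (P8)
bar 1: v0=E3 v1=C4 (m6)
bar 2: v0=C3 v1=C4 (P8)
bar 3: v0=B2 v1=G3 (m6)
bar 4: v0=E3 v1=C4 (m6)
bar 5: v0=F3 v1=F4 (P8)
  R2 @ bar5.0: E3/C4 m6 -> F3/F4 P8 similar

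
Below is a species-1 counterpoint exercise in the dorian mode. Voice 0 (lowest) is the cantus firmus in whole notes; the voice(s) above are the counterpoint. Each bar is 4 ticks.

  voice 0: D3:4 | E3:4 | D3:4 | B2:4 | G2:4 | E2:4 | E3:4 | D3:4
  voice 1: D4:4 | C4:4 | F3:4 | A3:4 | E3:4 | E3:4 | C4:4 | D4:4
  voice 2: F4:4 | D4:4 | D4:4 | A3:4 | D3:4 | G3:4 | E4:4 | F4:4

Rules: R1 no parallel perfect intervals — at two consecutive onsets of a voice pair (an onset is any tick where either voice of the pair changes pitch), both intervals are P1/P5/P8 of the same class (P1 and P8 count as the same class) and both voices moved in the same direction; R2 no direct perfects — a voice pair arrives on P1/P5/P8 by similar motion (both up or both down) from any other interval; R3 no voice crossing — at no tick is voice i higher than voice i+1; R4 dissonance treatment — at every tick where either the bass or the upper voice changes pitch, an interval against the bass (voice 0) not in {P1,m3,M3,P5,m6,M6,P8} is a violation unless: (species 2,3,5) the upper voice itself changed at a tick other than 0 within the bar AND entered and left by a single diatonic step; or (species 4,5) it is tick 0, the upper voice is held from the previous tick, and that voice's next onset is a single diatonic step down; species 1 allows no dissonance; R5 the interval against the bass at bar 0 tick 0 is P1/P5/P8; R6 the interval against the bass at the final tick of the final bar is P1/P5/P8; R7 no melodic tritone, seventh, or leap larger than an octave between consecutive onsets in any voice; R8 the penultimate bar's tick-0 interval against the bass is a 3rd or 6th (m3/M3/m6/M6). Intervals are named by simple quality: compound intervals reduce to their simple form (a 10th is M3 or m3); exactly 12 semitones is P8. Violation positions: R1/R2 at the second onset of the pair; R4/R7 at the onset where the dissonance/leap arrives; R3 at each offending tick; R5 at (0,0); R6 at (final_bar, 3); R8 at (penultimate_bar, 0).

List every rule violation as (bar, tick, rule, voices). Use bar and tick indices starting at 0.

(0, 0, R5, (0, 2))
(1, 0, R4, (0, 2))
(3, 0, R4, (0, 1))
(3, 0, R4, (0, 2))
(4, 0, R2, (0, 2))
(4, 0, R3, (1, 2))
(4, 1, R3, (1, 2))
(4, 2, R3, (1, 2))
(4, 3, R3, (1, 2))
(6, 0, R2, (0, 2))
(6, 0, R8, (0, 2))
(7, 3, R6, (0, 2))

bar 0: v0=D3 v1=D4 v2=F4 downbeat m3
bar 1: v0=E3 v1=C4 v2=D4 downbeat m7
bar 2: v0=D3 v1=F3 v2=D4 downbeat P8
bar 3: v0=B2 v1=A3 v2=A3 downbeat m7
bar 4: v0=G2 v1=E3 v2=D3 downbeat P5
bar 5: v0=E2 v1=E3 v2=G3 downbeat m3
bar 6: v0=E3 v1=C4 v2=E4 downbeat P8
bar 7: v0=D3 v1=D4 v2=F4 downbeat m3
  -> R5 @ bar 0 tick 0 v(0, 2): opens on m3
  -> R4 @ bar 1 tick 0 v(0, 2): E3/D4 m7 untreated
  -> R4 @ bar 3 tick 0 v(0, 1): B2/A3 m7 untreated
  -> R4 @ bar 3 tick 0 v(0, 2): B2/A3 m7 untreated
  -> R2 @ bar 4 tick 0 v(0, 2): B2/A3 m7 -> G2/D3 P5 similar
  -> R3 @ bar 4 tick 0 v(1, 2): E3 above D3
  -> R3 @ bar 4 tick 1 v(1, 2): E3 above D3
  -> R3 @ bar 4 tick 2 v(1, 2): E3 above D3
  -> R3 @ bar 4 tick 3 v(1, 2): E3 above D3
  -> R2 @ bar 6 tick 0 v(0, 2): E2/G3 m3 -> E3/E4 P8 similar
  -> R8 @ bar 6 tick 0 v(0, 2): penult P8 not 3rd/6th
  -> R6 @ bar 7 tick 3 v(0, 2): closes on m3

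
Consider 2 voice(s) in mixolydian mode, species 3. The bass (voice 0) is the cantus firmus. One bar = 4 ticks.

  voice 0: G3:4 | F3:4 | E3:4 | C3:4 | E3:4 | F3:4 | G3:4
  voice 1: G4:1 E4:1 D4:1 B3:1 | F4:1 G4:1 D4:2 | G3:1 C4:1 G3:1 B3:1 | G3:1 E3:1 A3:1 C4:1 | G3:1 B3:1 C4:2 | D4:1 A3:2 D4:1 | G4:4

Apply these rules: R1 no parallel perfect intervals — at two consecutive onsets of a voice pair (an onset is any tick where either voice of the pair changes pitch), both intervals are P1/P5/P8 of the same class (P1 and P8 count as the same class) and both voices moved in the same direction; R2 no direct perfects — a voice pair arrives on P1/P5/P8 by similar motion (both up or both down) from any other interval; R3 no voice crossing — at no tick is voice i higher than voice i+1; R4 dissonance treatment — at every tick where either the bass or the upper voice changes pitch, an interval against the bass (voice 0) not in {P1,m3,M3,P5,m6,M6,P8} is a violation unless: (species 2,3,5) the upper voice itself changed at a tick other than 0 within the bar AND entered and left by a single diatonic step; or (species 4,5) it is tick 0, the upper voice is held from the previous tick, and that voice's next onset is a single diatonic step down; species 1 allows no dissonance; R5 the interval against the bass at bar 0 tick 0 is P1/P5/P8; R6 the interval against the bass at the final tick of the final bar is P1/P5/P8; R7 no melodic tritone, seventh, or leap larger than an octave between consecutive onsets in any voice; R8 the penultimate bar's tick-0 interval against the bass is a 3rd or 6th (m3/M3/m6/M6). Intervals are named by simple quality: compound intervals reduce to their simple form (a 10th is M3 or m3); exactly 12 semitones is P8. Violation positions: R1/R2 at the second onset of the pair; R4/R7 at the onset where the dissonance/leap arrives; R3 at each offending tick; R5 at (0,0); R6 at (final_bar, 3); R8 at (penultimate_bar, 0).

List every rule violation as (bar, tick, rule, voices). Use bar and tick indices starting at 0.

(1, 0, R7, (1,))
(1, 1, R4, (0, 1))
(3, 0, R1, (0, 1))
(6, 0, R2, (0, 1))

bar 0: v0=G3 v1=G4 downbeat P8
bar 1: v0=F3 v1=F4 downbeat P8
bar 2: v0=E3 v1=G3 downbeat m3
bar 3: v0=C3 v1=G3 downbeat P5
bar 4: v0=E3 v1=G3 downbeat m3
bar 5: v0=F3 v1=D4 downbeat M6
bar 6: v0=G3 v1=G4 downbeat P8
  -> R7 @ bar 1 tick 0 v(1,): B3->F4 leap 6st
  -> R4 @ bar 1 tick 1 v(0, 1): F3/G4 M2 untreated
  -> R1 @ bar 3 tick 0 v(0, 1): E3/B3 P5 -> C3/G3 P5 similar
  -> R2 @ bar 6 tick 0 v(0, 1): F3/D4 M6 -> G3/G4 P8 similar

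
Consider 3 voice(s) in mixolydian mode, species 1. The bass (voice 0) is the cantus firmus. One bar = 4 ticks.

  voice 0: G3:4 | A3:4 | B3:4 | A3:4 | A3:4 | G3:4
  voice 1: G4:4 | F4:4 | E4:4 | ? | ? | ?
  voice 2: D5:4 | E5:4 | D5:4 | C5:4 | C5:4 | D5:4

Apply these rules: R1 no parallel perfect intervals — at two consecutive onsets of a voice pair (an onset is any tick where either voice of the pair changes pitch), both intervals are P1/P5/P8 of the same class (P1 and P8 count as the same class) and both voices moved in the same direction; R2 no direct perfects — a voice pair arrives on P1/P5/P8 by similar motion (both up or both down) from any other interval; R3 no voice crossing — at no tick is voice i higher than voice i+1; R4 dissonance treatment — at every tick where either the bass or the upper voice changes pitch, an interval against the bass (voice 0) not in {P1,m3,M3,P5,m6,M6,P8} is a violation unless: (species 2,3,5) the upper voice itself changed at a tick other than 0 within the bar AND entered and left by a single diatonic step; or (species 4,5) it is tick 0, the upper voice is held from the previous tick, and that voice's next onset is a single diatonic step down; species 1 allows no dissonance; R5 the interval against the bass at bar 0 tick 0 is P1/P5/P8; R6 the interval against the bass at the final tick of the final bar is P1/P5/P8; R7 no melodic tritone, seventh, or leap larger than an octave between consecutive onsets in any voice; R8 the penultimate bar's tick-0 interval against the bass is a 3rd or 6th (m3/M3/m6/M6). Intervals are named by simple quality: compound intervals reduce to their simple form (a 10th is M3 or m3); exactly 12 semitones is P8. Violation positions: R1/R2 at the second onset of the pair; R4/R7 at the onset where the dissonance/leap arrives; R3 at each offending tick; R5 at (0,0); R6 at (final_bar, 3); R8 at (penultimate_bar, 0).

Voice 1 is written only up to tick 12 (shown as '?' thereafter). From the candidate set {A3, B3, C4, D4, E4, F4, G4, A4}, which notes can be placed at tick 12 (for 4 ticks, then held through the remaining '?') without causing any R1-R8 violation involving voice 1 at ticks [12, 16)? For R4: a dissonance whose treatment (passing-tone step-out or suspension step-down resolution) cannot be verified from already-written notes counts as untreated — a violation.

{A4, E4, F4}

A3: violates R2
B3: violates R4
C4: violates R2
D4: violates R4
E4: legal
F4: legal
G4: violates R4
A4: legal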